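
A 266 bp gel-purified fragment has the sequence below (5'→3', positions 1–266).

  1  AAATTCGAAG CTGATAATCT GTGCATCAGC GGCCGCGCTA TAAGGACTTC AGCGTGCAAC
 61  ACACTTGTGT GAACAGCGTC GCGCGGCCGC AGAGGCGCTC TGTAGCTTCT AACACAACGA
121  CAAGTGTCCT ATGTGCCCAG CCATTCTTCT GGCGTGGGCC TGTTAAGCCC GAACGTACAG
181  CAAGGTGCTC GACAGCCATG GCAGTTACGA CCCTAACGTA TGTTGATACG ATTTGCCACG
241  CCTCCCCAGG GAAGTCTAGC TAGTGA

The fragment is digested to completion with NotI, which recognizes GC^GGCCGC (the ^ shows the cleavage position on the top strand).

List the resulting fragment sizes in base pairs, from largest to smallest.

NotI sites (GCGGCCGC) start at positions 29, 83.
NotI cuts after base 2 of each site, so after positions 30, 84.
Linear molecule, 2 cuts → 3 fragments:
  1–30 → 30 bp
  31–84 → 54 bp
  85–266 → 182 bp
Sorted largest to smallest: 182, 54, 30 bp.

182, 54, 30 bp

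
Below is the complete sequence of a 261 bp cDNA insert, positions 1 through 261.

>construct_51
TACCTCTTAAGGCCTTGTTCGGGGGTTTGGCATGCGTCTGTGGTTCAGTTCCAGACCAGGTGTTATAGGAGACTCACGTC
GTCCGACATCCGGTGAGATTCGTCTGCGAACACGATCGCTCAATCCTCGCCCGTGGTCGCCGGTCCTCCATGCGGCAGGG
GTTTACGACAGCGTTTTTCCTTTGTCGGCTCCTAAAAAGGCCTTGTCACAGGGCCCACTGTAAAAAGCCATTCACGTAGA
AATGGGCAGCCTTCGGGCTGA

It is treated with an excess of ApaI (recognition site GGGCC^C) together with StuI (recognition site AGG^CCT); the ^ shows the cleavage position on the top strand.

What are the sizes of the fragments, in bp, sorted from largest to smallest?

188, 46, 15, 12 bp

The ApaI site (GGGCCC) starts at position 211.
ApaI cuts after base 5 of each site (before the last base), so after position 215.
StuI sites (AGGCCT) start at positions 10, 198.
StuI cuts after base 3 of each site, so after positions 12, 200.
Combined cut positions: 12, 200, 215.
Linear molecule, 3 cuts → 4 fragments:
  1–12 → 12 bp
  13–200 → 188 bp
  201–215 → 15 bp
  216–261 → 46 bp
Sorted largest to smallest: 188, 46, 15, 12 bp.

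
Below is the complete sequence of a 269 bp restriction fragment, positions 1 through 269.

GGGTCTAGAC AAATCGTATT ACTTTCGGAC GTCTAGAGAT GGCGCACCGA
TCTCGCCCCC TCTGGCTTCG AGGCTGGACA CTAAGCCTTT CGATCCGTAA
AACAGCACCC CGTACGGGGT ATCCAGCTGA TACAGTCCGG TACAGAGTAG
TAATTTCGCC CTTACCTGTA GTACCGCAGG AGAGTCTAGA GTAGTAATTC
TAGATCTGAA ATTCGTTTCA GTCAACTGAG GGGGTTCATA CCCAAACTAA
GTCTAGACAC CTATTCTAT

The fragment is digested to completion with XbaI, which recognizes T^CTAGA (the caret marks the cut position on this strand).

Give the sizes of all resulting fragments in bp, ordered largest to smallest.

153, 53, 28, 17, 14, 4 bp

XbaI sites (TCTAGA) start at positions 4, 32, 185, 199, 252.
XbaI cuts after the first base of each site, so after positions 4, 32, 185, 199, 252.
Linear molecule, 5 cuts → 6 fragments:
  1–4 → 4 bp
  5–32 → 28 bp
  33–185 → 153 bp
  186–199 → 14 bp
  200–252 → 53 bp
  253–269 → 17 bp
Sorted largest to smallest: 153, 53, 28, 17, 14, 4 bp.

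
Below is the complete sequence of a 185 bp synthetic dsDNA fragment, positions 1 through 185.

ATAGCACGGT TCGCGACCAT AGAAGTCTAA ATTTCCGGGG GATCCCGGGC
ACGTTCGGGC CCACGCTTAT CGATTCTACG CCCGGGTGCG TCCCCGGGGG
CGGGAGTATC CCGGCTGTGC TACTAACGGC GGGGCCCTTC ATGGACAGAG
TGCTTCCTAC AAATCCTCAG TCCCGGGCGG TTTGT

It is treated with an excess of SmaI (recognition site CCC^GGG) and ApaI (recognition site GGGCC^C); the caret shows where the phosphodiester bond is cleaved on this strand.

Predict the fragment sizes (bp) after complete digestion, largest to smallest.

SmaI sites (CCCGGG) start at positions 44, 81, 93, 172.
SmaI cuts after base 3 of each site, so after positions 46, 83, 95, 174.
ApaI sites (GGGCCC) start at positions 57, 132.
ApaI cuts after base 5 of each site (before the last base), so after positions 61, 136.
Combined cut positions: 46, 61, 83, 95, 136, 174.
Linear molecule, 6 cuts → 7 fragments:
  1–46 → 46 bp
  47–61 → 15 bp
  62–83 → 22 bp
  84–95 → 12 bp
  96–136 → 41 bp
  137–174 → 38 bp
  175–185 → 11 bp
Sorted largest to smallest: 46, 41, 38, 22, 15, 12, 11 bp.

46, 41, 38, 22, 15, 12, 11 bp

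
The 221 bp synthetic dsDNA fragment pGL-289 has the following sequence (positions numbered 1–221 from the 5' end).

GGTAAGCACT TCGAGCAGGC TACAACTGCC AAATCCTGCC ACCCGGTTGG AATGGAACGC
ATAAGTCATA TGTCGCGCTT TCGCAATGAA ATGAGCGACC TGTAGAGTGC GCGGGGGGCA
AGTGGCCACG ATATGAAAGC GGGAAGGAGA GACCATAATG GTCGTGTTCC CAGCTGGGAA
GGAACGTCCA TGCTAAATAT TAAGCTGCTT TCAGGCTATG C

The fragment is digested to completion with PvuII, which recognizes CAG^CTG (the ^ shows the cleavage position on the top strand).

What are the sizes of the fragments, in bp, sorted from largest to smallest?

173, 48 bp

The PvuII site (CAGCTG) starts at position 171.
PvuII cuts after base 3 of each site, so after position 173.
Linear molecule, 1 cut → 2 fragments:
  1–173 → 173 bp
  174–221 → 48 bp
Sorted largest to smallest: 173, 48 bp.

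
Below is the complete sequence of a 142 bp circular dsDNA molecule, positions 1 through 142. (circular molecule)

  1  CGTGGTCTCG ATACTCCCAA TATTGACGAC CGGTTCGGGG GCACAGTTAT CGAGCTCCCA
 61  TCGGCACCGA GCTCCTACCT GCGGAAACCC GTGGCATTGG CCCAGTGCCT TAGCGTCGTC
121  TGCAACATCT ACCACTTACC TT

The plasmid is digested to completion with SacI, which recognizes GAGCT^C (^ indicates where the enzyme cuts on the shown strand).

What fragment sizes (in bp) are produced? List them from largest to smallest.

125, 17 bp

SacI sites (GAGCTC) start at positions 52, 69.
SacI cuts after base 5 of each site (before the last base), so after positions 56, 73.
Circular molecule, 2 cuts → 2 fragments:
  57–73 → 17 bp
  74–142 then 1–56 → 69 + 56 = 125 bp
Sorted largest to smallest: 125, 17 bp.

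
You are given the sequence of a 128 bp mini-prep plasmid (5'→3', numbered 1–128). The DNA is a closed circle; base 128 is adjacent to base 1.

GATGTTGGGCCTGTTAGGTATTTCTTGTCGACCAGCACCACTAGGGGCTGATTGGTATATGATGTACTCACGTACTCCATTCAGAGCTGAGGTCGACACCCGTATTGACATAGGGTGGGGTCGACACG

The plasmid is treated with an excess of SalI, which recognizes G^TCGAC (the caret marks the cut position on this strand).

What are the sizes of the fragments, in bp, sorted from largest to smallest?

SalI sites (GTCGAC) start at positions 27, 92, 120.
SalI cuts after the first base of each site, so after positions 27, 92, 120.
Circular molecule, 3 cuts → 3 fragments:
  28–92 → 65 bp
  93–120 → 28 bp
  121–128 then 1–27 → 8 + 27 = 35 bp
Sorted largest to smallest: 65, 35, 28 bp.

65, 35, 28 bp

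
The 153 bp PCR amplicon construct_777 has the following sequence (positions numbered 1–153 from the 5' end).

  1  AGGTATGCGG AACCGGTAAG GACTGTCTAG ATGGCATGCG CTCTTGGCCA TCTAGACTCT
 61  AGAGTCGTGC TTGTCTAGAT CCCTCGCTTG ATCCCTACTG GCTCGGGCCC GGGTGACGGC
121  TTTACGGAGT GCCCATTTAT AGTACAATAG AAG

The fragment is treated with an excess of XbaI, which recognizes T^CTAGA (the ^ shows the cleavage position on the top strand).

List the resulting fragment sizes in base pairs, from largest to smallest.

XbaI sites (TCTAGA) start at positions 26, 51, 58, 74.
XbaI cuts after the first base of each site, so after positions 26, 51, 58, 74.
Linear molecule, 4 cuts → 5 fragments:
  1–26 → 26 bp
  27–51 → 25 bp
  52–58 → 7 bp
  59–74 → 16 bp
  75–153 → 79 bp
Sorted largest to smallest: 79, 26, 25, 16, 7 bp.

79, 26, 25, 16, 7 bp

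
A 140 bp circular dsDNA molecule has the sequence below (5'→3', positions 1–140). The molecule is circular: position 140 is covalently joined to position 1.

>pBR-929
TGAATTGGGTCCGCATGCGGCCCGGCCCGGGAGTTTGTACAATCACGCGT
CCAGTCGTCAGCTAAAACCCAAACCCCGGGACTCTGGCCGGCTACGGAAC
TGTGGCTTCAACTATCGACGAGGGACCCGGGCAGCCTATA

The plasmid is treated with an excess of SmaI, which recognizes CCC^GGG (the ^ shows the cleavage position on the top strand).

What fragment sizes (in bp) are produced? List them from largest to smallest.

51, 49, 40 bp

SmaI sites (CCCGGG) start at positions 26, 75, 126.
SmaI cuts after base 3 of each site, so after positions 28, 77, 128.
Circular molecule, 3 cuts → 3 fragments:
  29–77 → 49 bp
  78–128 → 51 bp
  129–140 then 1–28 → 12 + 28 = 40 bp
Sorted largest to smallest: 51, 49, 40 bp.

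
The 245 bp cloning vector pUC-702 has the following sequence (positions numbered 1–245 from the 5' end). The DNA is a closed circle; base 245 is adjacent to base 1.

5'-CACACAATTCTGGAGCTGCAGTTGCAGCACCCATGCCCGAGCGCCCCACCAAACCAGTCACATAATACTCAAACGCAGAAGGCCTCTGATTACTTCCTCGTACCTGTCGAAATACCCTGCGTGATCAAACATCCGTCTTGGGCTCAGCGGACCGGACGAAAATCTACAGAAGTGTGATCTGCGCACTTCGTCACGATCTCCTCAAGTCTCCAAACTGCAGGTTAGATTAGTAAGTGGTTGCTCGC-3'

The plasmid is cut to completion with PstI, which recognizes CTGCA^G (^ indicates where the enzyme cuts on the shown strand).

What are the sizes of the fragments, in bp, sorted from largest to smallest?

199, 46 bp

PstI sites (CTGCAG) start at positions 16, 215.
PstI cuts after base 5 of each site (before the last base), so after positions 20, 219.
Circular molecule, 2 cuts → 2 fragments:
  21–219 → 199 bp
  220–245 then 1–20 → 26 + 20 = 46 bp
Sorted largest to smallest: 199, 46 bp.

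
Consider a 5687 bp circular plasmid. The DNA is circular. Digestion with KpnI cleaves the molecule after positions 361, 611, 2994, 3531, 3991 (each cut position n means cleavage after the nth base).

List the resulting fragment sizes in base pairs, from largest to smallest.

2383, 2057, 537, 460, 250 bp

Circular molecule, 5 cuts → 5 fragments:
  611 − 361 = 250 bp
  2994 − 611 = 2383 bp
  3531 − 2994 = 537 bp
  3991 − 3531 = 460 bp
  wrap: 5687 − 3991 + 361 = 2057 bp
Sorted largest to smallest: 2383, 2057, 537, 460, 250 bp.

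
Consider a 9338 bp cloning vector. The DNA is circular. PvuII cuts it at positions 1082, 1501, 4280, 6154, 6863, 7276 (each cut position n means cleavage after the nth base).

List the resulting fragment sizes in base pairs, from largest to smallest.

Circular molecule, 6 cuts → 6 fragments:
  1501 − 1082 = 419 bp
  4280 − 1501 = 2779 bp
  6154 − 4280 = 1874 bp
  6863 − 6154 = 709 bp
  7276 − 6863 = 413 bp
  wrap: 9338 − 7276 + 1082 = 3144 bp
Sorted largest to smallest: 3144, 2779, 1874, 709, 419, 413 bp.

3144, 2779, 1874, 709, 419, 413 bp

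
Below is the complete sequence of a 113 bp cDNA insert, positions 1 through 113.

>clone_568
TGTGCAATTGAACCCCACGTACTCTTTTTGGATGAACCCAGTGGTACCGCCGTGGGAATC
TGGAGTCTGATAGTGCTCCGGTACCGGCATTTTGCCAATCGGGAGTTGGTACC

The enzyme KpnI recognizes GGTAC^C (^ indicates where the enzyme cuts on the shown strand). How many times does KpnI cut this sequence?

3

GGTACC occurs starting at positions 43, 80, 108.
KpnI cuts at 3 sites.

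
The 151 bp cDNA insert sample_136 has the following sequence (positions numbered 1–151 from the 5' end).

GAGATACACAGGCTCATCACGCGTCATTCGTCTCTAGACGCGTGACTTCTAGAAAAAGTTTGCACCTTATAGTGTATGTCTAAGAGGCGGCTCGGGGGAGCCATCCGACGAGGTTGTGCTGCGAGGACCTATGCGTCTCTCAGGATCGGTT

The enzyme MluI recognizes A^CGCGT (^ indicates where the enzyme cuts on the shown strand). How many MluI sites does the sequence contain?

ACGCGT occurs starting at positions 19, 38.
MluI cuts at 2 sites.

2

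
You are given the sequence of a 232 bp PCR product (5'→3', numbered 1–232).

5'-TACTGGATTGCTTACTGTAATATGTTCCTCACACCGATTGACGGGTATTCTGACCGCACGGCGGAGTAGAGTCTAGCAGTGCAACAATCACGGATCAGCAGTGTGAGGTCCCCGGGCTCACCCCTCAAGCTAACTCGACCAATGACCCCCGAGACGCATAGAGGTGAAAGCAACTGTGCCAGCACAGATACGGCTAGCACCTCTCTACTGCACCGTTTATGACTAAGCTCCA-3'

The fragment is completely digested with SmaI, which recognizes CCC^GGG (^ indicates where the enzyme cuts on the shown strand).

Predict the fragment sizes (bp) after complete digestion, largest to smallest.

119, 113 bp

The SmaI site (CCCGGG) starts at position 111.
SmaI cuts after base 3 of each site, so after position 113.
Linear molecule, 1 cut → 2 fragments:
  1–113 → 113 bp
  114–232 → 119 bp
Sorted largest to smallest: 119, 113 bp.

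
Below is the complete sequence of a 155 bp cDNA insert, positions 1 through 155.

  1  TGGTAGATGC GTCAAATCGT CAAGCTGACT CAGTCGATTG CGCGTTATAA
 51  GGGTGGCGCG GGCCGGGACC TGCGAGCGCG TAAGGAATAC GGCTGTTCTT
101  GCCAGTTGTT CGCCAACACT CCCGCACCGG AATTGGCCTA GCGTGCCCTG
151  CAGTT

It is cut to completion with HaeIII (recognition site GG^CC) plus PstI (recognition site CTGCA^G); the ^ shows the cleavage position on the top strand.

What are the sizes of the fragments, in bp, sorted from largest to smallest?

HaeIII sites (GGCC) start at positions 61, 135.
HaeIII cuts after base 2 of each site, so after positions 62, 136.
The PstI site (CTGCAG) starts at position 148.
PstI cuts after base 5 of each site (before the last base), so after position 152.
Combined cut positions: 62, 136, 152.
Linear molecule, 3 cuts → 4 fragments:
  1–62 → 62 bp
  63–136 → 74 bp
  137–152 → 16 bp
  153–155 → 3 bp
Sorted largest to smallest: 74, 62, 16, 3 bp.

74, 62, 16, 3 bp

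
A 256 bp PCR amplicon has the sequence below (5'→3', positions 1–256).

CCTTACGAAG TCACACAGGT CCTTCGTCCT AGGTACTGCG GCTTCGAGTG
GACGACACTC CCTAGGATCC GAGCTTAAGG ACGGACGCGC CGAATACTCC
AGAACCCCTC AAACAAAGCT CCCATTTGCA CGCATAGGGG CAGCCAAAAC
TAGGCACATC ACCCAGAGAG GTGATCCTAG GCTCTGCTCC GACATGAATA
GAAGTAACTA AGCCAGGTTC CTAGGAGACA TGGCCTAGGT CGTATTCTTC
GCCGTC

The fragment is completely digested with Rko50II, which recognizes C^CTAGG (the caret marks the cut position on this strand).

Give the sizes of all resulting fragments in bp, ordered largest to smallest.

115, 44, 33, 28, 22, 14 bp

Rko50II sites (CCTAGG) start at positions 28, 61, 176, 220, 234.
Rko50II cuts after the first base of each site, so after positions 28, 61, 176, 220, 234.
Linear molecule, 5 cuts → 6 fragments:
  1–28 → 28 bp
  29–61 → 33 bp
  62–176 → 115 bp
  177–220 → 44 bp
  221–234 → 14 bp
  235–256 → 22 bp
Sorted largest to smallest: 115, 44, 33, 28, 22, 14 bp.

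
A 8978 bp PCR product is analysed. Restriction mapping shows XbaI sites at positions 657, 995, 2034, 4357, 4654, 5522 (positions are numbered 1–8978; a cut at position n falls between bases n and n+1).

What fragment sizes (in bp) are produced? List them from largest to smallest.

3456, 2323, 1039, 868, 657, 338, 297 bp

Linear molecule, 6 cuts → 7 fragments:
  657 − 0 = 657 bp
  995 − 657 = 338 bp
  2034 − 995 = 1039 bp
  4357 − 2034 = 2323 bp
  4654 − 4357 = 297 bp
  5522 − 4654 = 868 bp
  8978 − 5522 = 3456 bp
Sorted largest to smallest: 3456, 2323, 1039, 868, 657, 338, 297 bp.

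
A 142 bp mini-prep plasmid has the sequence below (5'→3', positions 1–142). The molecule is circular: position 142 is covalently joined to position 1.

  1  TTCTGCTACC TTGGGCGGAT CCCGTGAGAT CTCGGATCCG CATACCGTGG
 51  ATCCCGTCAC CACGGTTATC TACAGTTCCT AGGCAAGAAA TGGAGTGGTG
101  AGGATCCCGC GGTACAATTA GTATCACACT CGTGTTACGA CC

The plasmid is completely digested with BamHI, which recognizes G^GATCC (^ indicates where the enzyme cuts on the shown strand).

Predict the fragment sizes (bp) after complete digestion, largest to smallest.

BamHI sites (GGATCC) start at positions 17, 34, 49, 102.
BamHI cuts after the first base of each site, so after positions 17, 34, 49, 102.
Circular molecule, 4 cuts → 4 fragments:
  18–34 → 17 bp
  35–49 → 15 bp
  50–102 → 53 bp
  103–142 then 1–17 → 40 + 17 = 57 bp
Sorted largest to smallest: 57, 53, 17, 15 bp.

57, 53, 17, 15 bp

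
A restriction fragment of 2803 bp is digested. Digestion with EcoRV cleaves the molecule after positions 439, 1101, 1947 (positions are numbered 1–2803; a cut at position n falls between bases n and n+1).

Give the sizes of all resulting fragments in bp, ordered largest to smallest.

856, 846, 662, 439 bp

Linear molecule, 3 cuts → 4 fragments:
  439 − 0 = 439 bp
  1101 − 439 = 662 bp
  1947 − 1101 = 846 bp
  2803 − 1947 = 856 bp
Sorted largest to smallest: 856, 846, 662, 439 bp.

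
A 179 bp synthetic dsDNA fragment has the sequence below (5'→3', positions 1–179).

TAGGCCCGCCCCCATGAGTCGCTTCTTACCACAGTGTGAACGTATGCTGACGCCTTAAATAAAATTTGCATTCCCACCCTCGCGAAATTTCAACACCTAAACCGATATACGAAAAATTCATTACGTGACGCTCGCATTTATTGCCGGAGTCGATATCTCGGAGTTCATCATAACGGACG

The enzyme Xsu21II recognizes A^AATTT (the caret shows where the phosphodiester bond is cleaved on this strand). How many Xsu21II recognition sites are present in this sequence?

2

AAATTT occurs starting at positions 62, 85.
Xsu21II cuts at 2 sites.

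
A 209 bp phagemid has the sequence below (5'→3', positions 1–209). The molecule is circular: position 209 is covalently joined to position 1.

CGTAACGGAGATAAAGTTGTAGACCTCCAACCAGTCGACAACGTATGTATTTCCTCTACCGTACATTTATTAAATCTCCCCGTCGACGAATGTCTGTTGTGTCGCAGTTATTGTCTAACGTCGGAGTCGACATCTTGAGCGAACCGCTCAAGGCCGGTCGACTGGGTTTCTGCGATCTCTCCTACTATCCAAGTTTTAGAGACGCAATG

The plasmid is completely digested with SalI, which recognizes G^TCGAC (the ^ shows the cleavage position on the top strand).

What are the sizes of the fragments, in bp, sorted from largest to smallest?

SalI sites (GTCGAC) start at positions 34, 82, 126, 157.
SalI cuts after the first base of each site, so after positions 34, 82, 126, 157.
Circular molecule, 4 cuts → 4 fragments:
  35–82 → 48 bp
  83–126 → 44 bp
  127–157 → 31 bp
  158–209 then 1–34 → 52 + 34 = 86 bp
Sorted largest to smallest: 86, 48, 44, 31 bp.

86, 48, 44, 31 bp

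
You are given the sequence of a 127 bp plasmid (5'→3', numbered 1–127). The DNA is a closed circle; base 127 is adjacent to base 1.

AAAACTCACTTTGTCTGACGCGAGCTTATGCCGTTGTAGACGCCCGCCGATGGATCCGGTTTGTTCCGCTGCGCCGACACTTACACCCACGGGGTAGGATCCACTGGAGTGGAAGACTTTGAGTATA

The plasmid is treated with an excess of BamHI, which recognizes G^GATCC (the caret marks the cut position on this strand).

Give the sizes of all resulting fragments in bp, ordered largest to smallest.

82, 45 bp

BamHI sites (GGATCC) start at positions 52, 97.
BamHI cuts after the first base of each site, so after positions 52, 97.
Circular molecule, 2 cuts → 2 fragments:
  53–97 → 45 bp
  98–127 then 1–52 → 30 + 52 = 82 bp
Sorted largest to smallest: 82, 45 bp.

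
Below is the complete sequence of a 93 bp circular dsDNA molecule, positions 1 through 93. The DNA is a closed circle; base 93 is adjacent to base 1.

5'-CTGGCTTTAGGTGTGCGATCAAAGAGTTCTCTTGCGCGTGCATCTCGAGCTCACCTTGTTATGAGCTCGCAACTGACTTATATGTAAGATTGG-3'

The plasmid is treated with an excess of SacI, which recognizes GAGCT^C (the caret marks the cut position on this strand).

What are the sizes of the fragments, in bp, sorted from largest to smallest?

SacI sites (GAGCTC) start at positions 47, 63.
SacI cuts after base 5 of each site (before the last base), so after positions 51, 67.
Circular molecule, 2 cuts → 2 fragments:
  52–67 → 16 bp
  68–93 then 1–51 → 26 + 51 = 77 bp
Sorted largest to smallest: 77, 16 bp.

77, 16 bp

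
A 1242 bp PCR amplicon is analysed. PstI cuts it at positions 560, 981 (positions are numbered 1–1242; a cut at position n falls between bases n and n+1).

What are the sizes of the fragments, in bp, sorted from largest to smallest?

Linear molecule, 2 cuts → 3 fragments:
  560 − 0 = 560 bp
  981 − 560 = 421 bp
  1242 − 981 = 261 bp
Sorted largest to smallest: 560, 421, 261 bp.

560, 421, 261 bp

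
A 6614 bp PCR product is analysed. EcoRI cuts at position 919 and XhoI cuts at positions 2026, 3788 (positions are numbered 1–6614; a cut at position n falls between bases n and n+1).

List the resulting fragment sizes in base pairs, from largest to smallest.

Combined cut positions (sorted): 919, 2026, 3788.
Linear molecule, 3 cuts → 4 fragments:
  919 − 0 = 919 bp
  2026 − 919 = 1107 bp
  3788 − 2026 = 1762 bp
  6614 − 3788 = 2826 bp
Sorted largest to smallest: 2826, 1762, 1107, 919 bp.

2826, 1762, 1107, 919 bp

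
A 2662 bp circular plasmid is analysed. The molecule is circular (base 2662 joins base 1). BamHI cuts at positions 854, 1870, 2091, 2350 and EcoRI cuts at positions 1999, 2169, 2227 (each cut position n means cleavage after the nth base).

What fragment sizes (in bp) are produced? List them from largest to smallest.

1166, 1016, 129, 123, 92, 78, 58 bp

Combined cut positions (sorted): 854, 1870, 1999, 2091, 2169, 2227, 2350.
Circular molecule, 7 cuts → 7 fragments:
  1870 − 854 = 1016 bp
  1999 − 1870 = 129 bp
  2091 − 1999 = 92 bp
  2169 − 2091 = 78 bp
  2227 − 2169 = 58 bp
  2350 − 2227 = 123 bp
  wrap: 2662 − 2350 + 854 = 1166 bp
Sorted largest to smallest: 1166, 1016, 129, 123, 92, 78, 58 bp.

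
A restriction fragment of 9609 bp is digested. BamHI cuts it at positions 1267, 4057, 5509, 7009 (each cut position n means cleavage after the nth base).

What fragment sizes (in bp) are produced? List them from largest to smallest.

Linear molecule, 4 cuts → 5 fragments:
  1267 − 0 = 1267 bp
  4057 − 1267 = 2790 bp
  5509 − 4057 = 1452 bp
  7009 − 5509 = 1500 bp
  9609 − 7009 = 2600 bp
Sorted largest to smallest: 2790, 2600, 1500, 1452, 1267 bp.

2790, 2600, 1500, 1452, 1267 bp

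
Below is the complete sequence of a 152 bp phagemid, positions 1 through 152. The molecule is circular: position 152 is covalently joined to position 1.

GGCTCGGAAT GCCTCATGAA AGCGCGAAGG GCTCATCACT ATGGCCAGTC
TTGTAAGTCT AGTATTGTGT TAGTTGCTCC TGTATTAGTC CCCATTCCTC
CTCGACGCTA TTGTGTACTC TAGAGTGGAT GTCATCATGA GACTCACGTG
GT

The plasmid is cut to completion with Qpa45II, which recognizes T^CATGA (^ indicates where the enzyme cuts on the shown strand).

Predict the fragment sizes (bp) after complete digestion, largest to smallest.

Qpa45II sites (TCATGA) start at positions 14, 135.
Qpa45II cuts after the first base of each site, so after positions 14, 135.
Circular molecule, 2 cuts → 2 fragments:
  15–135 → 121 bp
  136–152 then 1–14 → 17 + 14 = 31 bp
Sorted largest to smallest: 121, 31 bp.

121, 31 bp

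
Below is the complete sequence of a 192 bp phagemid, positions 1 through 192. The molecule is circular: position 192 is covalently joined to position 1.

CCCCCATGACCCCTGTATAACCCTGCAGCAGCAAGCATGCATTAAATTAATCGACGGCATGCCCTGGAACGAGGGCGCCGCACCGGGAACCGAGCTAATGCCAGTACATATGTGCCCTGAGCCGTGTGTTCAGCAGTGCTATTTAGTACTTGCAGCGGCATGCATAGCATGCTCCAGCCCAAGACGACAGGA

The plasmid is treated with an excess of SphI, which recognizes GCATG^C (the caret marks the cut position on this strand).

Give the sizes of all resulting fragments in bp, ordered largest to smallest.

SphI sites (GCATGC) start at positions 35, 57, 158, 167.
SphI cuts after base 5 of each site (before the last base), so after positions 39, 61, 162, 171.
Circular molecule, 4 cuts → 4 fragments:
  40–61 → 22 bp
  62–162 → 101 bp
  163–171 → 9 bp
  172–192 then 1–39 → 21 + 39 = 60 bp
Sorted largest to smallest: 101, 60, 22, 9 bp.

101, 60, 22, 9 bp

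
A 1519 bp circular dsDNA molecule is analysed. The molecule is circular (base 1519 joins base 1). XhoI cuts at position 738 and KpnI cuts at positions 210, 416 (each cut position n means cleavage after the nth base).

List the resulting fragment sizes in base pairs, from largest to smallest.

Combined cut positions (sorted): 210, 416, 738.
Circular molecule, 3 cuts → 3 fragments:
  416 − 210 = 206 bp
  738 − 416 = 322 bp
  wrap: 1519 − 738 + 210 = 991 bp
Sorted largest to smallest: 991, 322, 206 bp.

991, 322, 206 bp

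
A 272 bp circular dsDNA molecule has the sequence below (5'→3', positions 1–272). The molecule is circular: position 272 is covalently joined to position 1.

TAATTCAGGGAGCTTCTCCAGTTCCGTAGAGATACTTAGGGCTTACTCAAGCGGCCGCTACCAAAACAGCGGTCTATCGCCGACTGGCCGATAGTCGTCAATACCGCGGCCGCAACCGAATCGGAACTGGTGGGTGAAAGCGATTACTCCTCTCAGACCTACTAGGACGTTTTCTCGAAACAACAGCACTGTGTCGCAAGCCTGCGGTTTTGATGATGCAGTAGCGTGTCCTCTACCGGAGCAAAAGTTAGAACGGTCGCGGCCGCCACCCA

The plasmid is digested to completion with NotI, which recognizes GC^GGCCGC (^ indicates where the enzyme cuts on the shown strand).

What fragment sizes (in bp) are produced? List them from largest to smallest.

NotI sites (GCGGCCGC) start at positions 51, 106, 259.
NotI cuts after base 2 of each site, so after positions 52, 107, 260.
Circular molecule, 3 cuts → 3 fragments:
  53–107 → 55 bp
  108–260 → 153 bp
  261–272 then 1–52 → 12 + 52 = 64 bp
Sorted largest to smallest: 153, 64, 55 bp.

153, 64, 55 bp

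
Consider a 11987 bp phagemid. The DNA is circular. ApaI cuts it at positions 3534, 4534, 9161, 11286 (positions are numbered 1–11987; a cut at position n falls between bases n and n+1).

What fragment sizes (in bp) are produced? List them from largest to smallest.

Circular molecule, 4 cuts → 4 fragments:
  4534 − 3534 = 1000 bp
  9161 − 4534 = 4627 bp
  11286 − 9161 = 2125 bp
  wrap: 11987 − 11286 + 3534 = 4235 bp
Sorted largest to smallest: 4627, 4235, 2125, 1000 bp.

4627, 4235, 2125, 1000 bp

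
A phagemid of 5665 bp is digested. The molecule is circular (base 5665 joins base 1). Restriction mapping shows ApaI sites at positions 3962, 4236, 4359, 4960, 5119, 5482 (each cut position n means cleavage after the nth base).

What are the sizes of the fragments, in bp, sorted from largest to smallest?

Circular molecule, 6 cuts → 6 fragments:
  4236 − 3962 = 274 bp
  4359 − 4236 = 123 bp
  4960 − 4359 = 601 bp
  5119 − 4960 = 159 bp
  5482 − 5119 = 363 bp
  wrap: 5665 − 5482 + 3962 = 4145 bp
Sorted largest to smallest: 4145, 601, 363, 274, 159, 123 bp.

4145, 601, 363, 274, 159, 123 bp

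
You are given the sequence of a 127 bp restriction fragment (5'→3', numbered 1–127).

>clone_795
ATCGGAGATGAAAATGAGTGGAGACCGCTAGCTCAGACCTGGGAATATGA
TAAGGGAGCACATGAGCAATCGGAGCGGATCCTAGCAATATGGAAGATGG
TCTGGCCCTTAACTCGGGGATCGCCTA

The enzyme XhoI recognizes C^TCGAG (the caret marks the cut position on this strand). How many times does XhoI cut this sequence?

No occurrence of CTCGAG is present in the sequence.
XhoI does not cut: 0 sites.

0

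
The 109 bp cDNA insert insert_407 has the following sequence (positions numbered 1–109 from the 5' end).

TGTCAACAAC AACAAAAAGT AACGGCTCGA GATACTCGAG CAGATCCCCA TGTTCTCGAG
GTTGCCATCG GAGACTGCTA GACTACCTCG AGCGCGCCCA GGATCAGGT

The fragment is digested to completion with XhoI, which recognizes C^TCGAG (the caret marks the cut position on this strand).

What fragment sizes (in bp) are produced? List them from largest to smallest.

32, 26, 22, 20, 9 bp

XhoI sites (CTCGAG) start at positions 26, 35, 55, 87.
XhoI cuts after the first base of each site, so after positions 26, 35, 55, 87.
Linear molecule, 4 cuts → 5 fragments:
  1–26 → 26 bp
  27–35 → 9 bp
  36–55 → 20 bp
  56–87 → 32 bp
  88–109 → 22 bp
Sorted largest to smallest: 32, 26, 22, 20, 9 bp.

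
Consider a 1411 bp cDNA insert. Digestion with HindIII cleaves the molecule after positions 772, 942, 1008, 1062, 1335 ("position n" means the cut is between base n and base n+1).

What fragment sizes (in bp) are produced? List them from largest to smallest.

772, 273, 170, 76, 66, 54 bp

Linear molecule, 5 cuts → 6 fragments:
  772 − 0 = 772 bp
  942 − 772 = 170 bp
  1008 − 942 = 66 bp
  1062 − 1008 = 54 bp
  1335 − 1062 = 273 bp
  1411 − 1335 = 76 bp
Sorted largest to smallest: 772, 273, 170, 76, 66, 54 bp.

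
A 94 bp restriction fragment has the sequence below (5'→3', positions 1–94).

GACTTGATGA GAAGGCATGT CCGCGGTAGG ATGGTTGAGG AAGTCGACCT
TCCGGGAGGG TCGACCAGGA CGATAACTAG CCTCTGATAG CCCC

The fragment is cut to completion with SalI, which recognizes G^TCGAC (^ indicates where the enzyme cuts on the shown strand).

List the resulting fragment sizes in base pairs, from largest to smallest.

SalI sites (GTCGAC) start at positions 43, 60.
SalI cuts after the first base of each site, so after positions 43, 60.
Linear molecule, 2 cuts → 3 fragments:
  1–43 → 43 bp
  44–60 → 17 bp
  61–94 → 34 bp
Sorted largest to smallest: 43, 34, 17 bp.

43, 34, 17 bp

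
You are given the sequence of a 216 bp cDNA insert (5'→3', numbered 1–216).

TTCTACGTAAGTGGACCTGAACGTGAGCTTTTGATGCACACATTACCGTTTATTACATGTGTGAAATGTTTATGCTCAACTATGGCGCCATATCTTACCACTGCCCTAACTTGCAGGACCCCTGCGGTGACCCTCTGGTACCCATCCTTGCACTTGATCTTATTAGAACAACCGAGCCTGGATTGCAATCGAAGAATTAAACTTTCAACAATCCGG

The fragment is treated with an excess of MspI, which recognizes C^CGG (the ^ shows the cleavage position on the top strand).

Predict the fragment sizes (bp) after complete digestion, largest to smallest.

The MspI site (CCGG) starts at position 213.
MspI cuts after the first base of each site, so after position 213.
Linear molecule, 1 cut → 2 fragments:
  1–213 → 213 bp
  214–216 → 3 bp
Sorted largest to smallest: 213, 3 bp.

213, 3 bp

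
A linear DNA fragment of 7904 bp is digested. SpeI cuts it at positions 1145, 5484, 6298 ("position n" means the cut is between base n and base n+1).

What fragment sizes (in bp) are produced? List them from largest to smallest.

Linear molecule, 3 cuts → 4 fragments:
  1145 − 0 = 1145 bp
  5484 − 1145 = 4339 bp
  6298 − 5484 = 814 bp
  7904 − 6298 = 1606 bp
Sorted largest to smallest: 4339, 1606, 1145, 814 bp.

4339, 1606, 1145, 814 bp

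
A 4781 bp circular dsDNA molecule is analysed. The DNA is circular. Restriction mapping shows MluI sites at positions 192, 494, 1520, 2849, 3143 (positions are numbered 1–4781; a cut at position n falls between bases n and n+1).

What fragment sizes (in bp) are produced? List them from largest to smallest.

Circular molecule, 5 cuts → 5 fragments:
  494 − 192 = 302 bp
  1520 − 494 = 1026 bp
  2849 − 1520 = 1329 bp
  3143 − 2849 = 294 bp
  wrap: 4781 − 3143 + 192 = 1830 bp
Sorted largest to smallest: 1830, 1329, 1026, 302, 294 bp.

1830, 1329, 1026, 302, 294 bp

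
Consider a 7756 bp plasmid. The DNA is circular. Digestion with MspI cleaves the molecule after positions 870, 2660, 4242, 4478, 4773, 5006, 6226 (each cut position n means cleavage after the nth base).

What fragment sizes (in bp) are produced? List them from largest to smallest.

2400, 1790, 1582, 1220, 295, 236, 233 bp

Circular molecule, 7 cuts → 7 fragments:
  2660 − 870 = 1790 bp
  4242 − 2660 = 1582 bp
  4478 − 4242 = 236 bp
  4773 − 4478 = 295 bp
  5006 − 4773 = 233 bp
  6226 − 5006 = 1220 bp
  wrap: 7756 − 6226 + 870 = 2400 bp
Sorted largest to smallest: 2400, 1790, 1582, 1220, 295, 236, 233 bp.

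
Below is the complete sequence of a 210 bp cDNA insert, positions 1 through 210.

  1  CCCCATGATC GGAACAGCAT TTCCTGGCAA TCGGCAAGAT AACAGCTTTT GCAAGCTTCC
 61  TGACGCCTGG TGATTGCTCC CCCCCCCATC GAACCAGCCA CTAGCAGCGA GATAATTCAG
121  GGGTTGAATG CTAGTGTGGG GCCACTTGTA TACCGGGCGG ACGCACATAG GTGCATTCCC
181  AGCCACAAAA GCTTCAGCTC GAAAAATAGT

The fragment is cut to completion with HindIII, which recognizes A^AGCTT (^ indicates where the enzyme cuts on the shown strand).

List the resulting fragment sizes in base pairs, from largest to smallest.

136, 53, 21 bp

HindIII sites (AAGCTT) start at positions 53, 189.
HindIII cuts after the first base of each site, so after positions 53, 189.
Linear molecule, 2 cuts → 3 fragments:
  1–53 → 53 bp
  54–189 → 136 bp
  190–210 → 21 bp
Sorted largest to smallest: 136, 53, 21 bp.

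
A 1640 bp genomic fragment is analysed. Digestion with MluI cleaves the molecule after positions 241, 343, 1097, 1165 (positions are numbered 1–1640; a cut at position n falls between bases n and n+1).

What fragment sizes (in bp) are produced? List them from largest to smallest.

Linear molecule, 4 cuts → 5 fragments:
  241 − 0 = 241 bp
  343 − 241 = 102 bp
  1097 − 343 = 754 bp
  1165 − 1097 = 68 bp
  1640 − 1165 = 475 bp
Sorted largest to smallest: 754, 475, 241, 102, 68 bp.

754, 475, 241, 102, 68 bp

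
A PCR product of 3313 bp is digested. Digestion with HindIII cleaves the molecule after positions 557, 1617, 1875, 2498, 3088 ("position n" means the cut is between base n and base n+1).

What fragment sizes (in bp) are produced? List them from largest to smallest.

1060, 623, 590, 557, 258, 225 bp

Linear molecule, 5 cuts → 6 fragments:
  557 − 0 = 557 bp
  1617 − 557 = 1060 bp
  1875 − 1617 = 258 bp
  2498 − 1875 = 623 bp
  3088 − 2498 = 590 bp
  3313 − 3088 = 225 bp
Sorted largest to smallest: 1060, 623, 590, 557, 258, 225 bp.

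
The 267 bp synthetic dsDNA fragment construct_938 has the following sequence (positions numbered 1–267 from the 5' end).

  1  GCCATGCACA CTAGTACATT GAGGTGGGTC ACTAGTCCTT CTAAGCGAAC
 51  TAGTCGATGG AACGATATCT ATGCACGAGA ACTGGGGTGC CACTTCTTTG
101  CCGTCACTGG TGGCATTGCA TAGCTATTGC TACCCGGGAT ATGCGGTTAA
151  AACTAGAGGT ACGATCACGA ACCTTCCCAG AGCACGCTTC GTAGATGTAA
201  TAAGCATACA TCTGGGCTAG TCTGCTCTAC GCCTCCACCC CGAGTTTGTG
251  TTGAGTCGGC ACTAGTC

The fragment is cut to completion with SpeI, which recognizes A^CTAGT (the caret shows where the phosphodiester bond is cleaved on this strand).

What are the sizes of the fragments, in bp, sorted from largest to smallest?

SpeI sites (ACTAGT) start at positions 10, 31, 49, 261.
SpeI cuts after the first base of each site, so after positions 10, 31, 49, 261.
Linear molecule, 4 cuts → 5 fragments:
  1–10 → 10 bp
  11–31 → 21 bp
  32–49 → 18 bp
  50–261 → 212 bp
  262–267 → 6 bp
Sorted largest to smallest: 212, 21, 18, 10, 6 bp.

212, 21, 18, 10, 6 bp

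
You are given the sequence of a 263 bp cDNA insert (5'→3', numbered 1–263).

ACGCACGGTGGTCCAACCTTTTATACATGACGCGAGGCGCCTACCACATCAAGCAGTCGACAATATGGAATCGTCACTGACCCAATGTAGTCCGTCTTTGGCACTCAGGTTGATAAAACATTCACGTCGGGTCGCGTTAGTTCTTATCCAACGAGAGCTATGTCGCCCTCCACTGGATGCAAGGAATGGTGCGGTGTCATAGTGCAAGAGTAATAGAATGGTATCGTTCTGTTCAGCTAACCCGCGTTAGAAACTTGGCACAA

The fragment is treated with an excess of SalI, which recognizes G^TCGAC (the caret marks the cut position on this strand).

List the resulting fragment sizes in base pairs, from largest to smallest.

The SalI site (GTCGAC) starts at position 56.
SalI cuts after the first base of each site, so after position 56.
Linear molecule, 1 cut → 2 fragments:
  1–56 → 56 bp
  57–263 → 207 bp
Sorted largest to smallest: 207, 56 bp.

207, 56 bp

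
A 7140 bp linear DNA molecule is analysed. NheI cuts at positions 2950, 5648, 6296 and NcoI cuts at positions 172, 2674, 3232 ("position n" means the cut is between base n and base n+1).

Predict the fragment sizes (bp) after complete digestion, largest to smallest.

2502, 2416, 844, 648, 282, 276, 172 bp

Combined cut positions (sorted): 172, 2674, 2950, 3232, 5648, 6296.
Linear molecule, 6 cuts → 7 fragments:
  172 − 0 = 172 bp
  2674 − 172 = 2502 bp
  2950 − 2674 = 276 bp
  3232 − 2950 = 282 bp
  5648 − 3232 = 2416 bp
  6296 − 5648 = 648 bp
  7140 − 6296 = 844 bp
Sorted largest to smallest: 2502, 2416, 844, 648, 282, 276, 172 bp.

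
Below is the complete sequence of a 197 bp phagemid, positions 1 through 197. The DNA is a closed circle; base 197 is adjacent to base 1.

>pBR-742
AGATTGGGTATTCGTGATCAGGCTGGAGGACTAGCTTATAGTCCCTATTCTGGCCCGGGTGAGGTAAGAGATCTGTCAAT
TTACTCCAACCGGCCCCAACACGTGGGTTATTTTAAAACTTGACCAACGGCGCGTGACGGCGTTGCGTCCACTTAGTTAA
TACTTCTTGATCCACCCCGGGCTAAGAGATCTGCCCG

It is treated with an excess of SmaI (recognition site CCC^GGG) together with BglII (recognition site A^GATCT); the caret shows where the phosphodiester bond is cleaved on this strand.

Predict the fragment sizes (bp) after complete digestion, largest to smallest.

SmaI sites (CCCGGG) start at positions 54, 176.
SmaI cuts after base 3 of each site, so after positions 56, 178.
BglII sites (AGATCT) start at positions 69, 187.
BglII cuts after the first base of each site, so after positions 69, 187.
Combined cut positions: 56, 69, 178, 187.
Circular molecule, 4 cuts → 4 fragments:
  57–69 → 13 bp
  70–178 → 109 bp
  179–187 → 9 bp
  188–197 then 1–56 → 10 + 56 = 66 bp
Sorted largest to smallest: 109, 66, 13, 9 bp.

109, 66, 13, 9 bp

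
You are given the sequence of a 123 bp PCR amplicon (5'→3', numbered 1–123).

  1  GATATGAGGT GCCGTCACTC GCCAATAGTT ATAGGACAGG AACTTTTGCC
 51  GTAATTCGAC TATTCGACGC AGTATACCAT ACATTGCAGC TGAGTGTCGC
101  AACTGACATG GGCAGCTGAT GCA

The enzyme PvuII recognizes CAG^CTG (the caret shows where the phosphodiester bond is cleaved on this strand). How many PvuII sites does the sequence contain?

2

CAGCTG occurs starting at positions 87, 113.
PvuII cuts at 2 sites.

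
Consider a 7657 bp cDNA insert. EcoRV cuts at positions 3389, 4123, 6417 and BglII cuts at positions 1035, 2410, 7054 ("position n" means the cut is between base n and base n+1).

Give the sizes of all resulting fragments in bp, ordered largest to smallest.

2294, 1375, 1035, 979, 734, 637, 603 bp

Combined cut positions (sorted): 1035, 2410, 3389, 4123, 6417, 7054.
Linear molecule, 6 cuts → 7 fragments:
  1035 − 0 = 1035 bp
  2410 − 1035 = 1375 bp
  3389 − 2410 = 979 bp
  4123 − 3389 = 734 bp
  6417 − 4123 = 2294 bp
  7054 − 6417 = 637 bp
  7657 − 7054 = 603 bp
Sorted largest to smallest: 2294, 1375, 1035, 979, 734, 637, 603 bp.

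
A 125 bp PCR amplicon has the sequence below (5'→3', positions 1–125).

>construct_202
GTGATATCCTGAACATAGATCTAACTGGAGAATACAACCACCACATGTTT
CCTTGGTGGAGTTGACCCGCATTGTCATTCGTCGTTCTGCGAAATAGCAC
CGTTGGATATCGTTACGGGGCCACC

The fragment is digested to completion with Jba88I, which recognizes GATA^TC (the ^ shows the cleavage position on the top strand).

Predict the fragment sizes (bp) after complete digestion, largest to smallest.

103, 16, 6 bp

Jba88I sites (GATATC) start at positions 3, 106.
Jba88I cuts after base 4 of each site, so after positions 6, 109.
Linear molecule, 2 cuts → 3 fragments:
  1–6 → 6 bp
  7–109 → 103 bp
  110–125 → 16 bp
Sorted largest to smallest: 103, 16, 6 bp.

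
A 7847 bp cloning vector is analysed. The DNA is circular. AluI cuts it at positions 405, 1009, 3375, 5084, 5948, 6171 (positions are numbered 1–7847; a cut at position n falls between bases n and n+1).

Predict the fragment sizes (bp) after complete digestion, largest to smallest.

2366, 2081, 1709, 864, 604, 223 bp

Circular molecule, 6 cuts → 6 fragments:
  1009 − 405 = 604 bp
  3375 − 1009 = 2366 bp
  5084 − 3375 = 1709 bp
  5948 − 5084 = 864 bp
  6171 − 5948 = 223 bp
  wrap: 7847 − 6171 + 405 = 2081 bp
Sorted largest to smallest: 2366, 2081, 1709, 864, 604, 223 bp.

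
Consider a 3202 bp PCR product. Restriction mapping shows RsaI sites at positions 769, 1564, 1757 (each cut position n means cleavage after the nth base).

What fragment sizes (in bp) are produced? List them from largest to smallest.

Linear molecule, 3 cuts → 4 fragments:
  769 − 0 = 769 bp
  1564 − 769 = 795 bp
  1757 − 1564 = 193 bp
  3202 − 1757 = 1445 bp
Sorted largest to smallest: 1445, 795, 769, 193 bp.

1445, 795, 769, 193 bp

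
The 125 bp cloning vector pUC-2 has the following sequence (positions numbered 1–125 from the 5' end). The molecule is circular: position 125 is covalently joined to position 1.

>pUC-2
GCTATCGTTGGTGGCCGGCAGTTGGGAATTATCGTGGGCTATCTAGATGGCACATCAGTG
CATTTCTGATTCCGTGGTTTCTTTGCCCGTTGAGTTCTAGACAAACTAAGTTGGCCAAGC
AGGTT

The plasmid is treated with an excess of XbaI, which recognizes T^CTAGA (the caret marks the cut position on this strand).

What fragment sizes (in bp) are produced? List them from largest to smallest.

71, 54 bp

XbaI sites (TCTAGA) start at positions 42, 96.
XbaI cuts after the first base of each site, so after positions 42, 96.
Circular molecule, 2 cuts → 2 fragments:
  43–96 → 54 bp
  97–125 then 1–42 → 29 + 42 = 71 bp
Sorted largest to smallest: 71, 54 bp.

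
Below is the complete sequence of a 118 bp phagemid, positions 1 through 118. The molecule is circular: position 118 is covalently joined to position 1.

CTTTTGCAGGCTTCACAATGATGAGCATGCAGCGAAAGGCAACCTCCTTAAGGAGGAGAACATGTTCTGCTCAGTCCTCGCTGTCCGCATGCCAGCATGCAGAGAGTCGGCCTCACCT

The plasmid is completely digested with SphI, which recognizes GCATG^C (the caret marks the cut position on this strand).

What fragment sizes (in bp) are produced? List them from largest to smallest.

SphI sites (GCATGC) start at positions 25, 87, 95.
SphI cuts after base 5 of each site (before the last base), so after positions 29, 91, 99.
Circular molecule, 3 cuts → 3 fragments:
  30–91 → 62 bp
  92–99 → 8 bp
  100–118 then 1–29 → 19 + 29 = 48 bp
Sorted largest to smallest: 62, 48, 8 bp.

62, 48, 8 bp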